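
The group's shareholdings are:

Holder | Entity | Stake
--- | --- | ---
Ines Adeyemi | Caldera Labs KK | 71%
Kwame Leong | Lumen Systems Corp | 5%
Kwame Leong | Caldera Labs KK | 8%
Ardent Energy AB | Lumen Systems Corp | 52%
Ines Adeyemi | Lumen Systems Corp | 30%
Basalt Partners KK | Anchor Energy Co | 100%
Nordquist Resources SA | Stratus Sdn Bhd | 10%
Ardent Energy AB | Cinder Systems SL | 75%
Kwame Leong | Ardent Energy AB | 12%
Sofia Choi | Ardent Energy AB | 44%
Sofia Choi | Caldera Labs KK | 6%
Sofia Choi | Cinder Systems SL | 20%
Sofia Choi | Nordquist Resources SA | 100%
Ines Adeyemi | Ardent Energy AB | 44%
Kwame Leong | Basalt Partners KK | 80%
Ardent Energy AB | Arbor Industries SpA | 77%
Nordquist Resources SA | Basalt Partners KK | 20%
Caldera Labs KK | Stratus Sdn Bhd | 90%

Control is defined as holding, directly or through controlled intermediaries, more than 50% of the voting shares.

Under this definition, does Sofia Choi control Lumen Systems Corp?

Sofia holds 100% of Nordquist, so Sofia controls Nordquist.
Neither Sofia nor any entity Sofia controls holds any voting interest in Lumen.
So Sofia does not control Lumen.

No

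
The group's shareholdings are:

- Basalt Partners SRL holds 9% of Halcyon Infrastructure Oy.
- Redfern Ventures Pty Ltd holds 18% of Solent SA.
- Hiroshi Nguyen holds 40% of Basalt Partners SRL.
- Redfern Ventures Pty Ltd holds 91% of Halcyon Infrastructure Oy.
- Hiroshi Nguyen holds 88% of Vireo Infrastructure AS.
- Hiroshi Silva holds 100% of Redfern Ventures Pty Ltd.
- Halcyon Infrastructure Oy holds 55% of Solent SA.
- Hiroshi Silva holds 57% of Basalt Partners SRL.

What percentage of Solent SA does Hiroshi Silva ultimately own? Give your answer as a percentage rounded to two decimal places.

Hiroshi Silva reaches Solent along 3 paths.
Via Basalt → Halcyon: 57% × 9% × 55% = 2.8215%.
Via Redfern → Halcyon: 100% × 91% × 55% = 50.05%.
Via Redfern: 100% × 18% = 18%.
Total: 2.8215% + 50.05% + 18% = 70.8715%.
Rounded: 70.87%.

70.87%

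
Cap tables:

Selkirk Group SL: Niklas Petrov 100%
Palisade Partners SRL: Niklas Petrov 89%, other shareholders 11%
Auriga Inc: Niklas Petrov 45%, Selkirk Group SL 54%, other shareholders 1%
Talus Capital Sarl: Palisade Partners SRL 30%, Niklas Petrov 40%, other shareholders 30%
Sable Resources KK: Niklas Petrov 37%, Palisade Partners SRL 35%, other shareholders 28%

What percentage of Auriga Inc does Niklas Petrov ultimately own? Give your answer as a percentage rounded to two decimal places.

99.00%

Niklas reaches Auriga along 2 paths.
Direct stake: 45% = 45%.
Via Selkirk: 100% × 54% = 54%.
Total: 45% + 54% = 99%.
Rounded: 99.00%.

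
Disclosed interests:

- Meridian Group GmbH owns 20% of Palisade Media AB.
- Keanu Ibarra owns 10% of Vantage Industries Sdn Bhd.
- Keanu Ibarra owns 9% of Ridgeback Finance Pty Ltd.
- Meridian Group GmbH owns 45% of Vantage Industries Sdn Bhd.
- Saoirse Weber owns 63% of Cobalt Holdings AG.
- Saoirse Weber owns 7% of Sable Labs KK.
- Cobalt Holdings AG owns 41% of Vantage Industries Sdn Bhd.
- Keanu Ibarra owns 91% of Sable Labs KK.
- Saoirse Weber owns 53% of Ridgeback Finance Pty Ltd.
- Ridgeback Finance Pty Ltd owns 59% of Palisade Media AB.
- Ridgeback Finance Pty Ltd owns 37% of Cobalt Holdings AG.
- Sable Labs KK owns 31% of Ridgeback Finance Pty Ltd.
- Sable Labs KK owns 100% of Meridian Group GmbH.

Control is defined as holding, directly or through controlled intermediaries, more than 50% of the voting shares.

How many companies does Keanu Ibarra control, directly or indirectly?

3

Keanu holds 91% of Sable, so Keanu controls Sable.
Sable holds 100% of Meridian, so Keanu controls Meridian.
Keanu and Meridian together hold 10% + 45% = 55% of Vantage, so Keanu controls Vantage.
No other company's threshold is met.
Keanu controls 3 companies.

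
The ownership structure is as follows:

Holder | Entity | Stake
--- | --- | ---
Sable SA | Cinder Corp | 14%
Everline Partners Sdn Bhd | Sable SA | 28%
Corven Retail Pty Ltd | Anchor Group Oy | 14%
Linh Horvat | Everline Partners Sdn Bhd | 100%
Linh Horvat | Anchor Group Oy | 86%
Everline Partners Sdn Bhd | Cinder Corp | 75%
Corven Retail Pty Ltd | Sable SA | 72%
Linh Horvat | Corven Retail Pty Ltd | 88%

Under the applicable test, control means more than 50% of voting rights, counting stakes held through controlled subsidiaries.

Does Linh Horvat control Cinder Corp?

Linh holds 88% of Corven, so Linh controls Corven.
Linh holds 100% of Everline, so Linh controls Everline.
Corven and Everline together hold 72% + 28% = 100% of Sable, so Linh controls Sable.
Sable and Everline together hold 14% + 75% = 89% of Cinder, so Linh controls Cinder.

Yes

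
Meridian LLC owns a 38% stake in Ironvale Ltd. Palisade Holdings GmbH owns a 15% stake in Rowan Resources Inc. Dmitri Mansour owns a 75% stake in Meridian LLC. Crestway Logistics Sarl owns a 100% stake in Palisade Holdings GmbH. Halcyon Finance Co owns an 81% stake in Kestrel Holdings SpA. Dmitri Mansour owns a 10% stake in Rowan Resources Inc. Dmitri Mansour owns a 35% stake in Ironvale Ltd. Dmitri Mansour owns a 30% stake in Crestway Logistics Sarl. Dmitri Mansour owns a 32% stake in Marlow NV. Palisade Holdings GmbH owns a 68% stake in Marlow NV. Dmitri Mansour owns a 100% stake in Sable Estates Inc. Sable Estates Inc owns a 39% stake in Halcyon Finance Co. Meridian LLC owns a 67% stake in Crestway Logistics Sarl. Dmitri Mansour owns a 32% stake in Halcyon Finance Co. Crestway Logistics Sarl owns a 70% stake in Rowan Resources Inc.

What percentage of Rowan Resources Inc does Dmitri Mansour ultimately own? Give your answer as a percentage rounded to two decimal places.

Dmitri reaches Rowan along 5 paths.
Via Meridian → Crestway → Palisade: 75% × 67% × 100% × 15% = 7.5375%.
Via Crestway → Palisade: 30% × 100% × 15% = 4.5%.
Via Meridian → Crestway: 75% × 67% × 70% = 35.175%.
Via Crestway: 30% × 70% = 21%.
Direct stake: 10% = 10%.
Total: 7.5375% + 4.5% + 35.175% + 21% + 10% = 78.2125%.
Rounded: 78.21%.

78.21%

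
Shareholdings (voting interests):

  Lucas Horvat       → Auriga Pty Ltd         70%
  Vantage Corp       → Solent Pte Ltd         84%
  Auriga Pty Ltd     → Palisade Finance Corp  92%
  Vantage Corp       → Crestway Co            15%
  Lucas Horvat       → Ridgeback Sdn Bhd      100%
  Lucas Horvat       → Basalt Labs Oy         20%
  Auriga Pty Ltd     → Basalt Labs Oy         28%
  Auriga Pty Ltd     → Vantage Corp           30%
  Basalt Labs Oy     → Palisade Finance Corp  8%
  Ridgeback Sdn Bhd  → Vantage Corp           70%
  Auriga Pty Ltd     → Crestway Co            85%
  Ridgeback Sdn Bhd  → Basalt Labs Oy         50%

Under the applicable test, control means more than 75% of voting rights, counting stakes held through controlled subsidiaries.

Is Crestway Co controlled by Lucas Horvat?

No

Lucas holds 100% of Ridgeback, so Lucas controls Ridgeback.
Neither Lucas nor any entity Lucas controls holds any voting interest in Crestway.
So Lucas does not control Crestway.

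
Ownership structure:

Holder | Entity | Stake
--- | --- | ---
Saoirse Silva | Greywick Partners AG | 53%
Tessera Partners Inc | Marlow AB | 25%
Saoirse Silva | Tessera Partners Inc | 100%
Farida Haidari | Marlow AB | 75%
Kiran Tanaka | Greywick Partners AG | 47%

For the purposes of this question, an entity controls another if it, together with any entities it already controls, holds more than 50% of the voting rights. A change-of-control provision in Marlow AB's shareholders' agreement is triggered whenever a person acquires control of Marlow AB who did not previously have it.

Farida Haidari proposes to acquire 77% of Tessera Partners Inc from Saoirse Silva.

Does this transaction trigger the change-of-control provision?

The purchase adds only to Farida's holdings (Saoirse's stake shrinks), so Farida is the only person who could newly come to control Marlow.
Farida holds 75% of Marlow, so Farida controls Marlow.
So Farida already controls Marlow before the transaction.
After the purchase, Farida holds 77% of Tessera directly, and Saoirse's stake falls to 23%.
Farida controlled Marlow already, so this is not a new person acquiring control; every other person's position is unchanged or reduced.
No new person acquires control, so the clause is not triggered.

No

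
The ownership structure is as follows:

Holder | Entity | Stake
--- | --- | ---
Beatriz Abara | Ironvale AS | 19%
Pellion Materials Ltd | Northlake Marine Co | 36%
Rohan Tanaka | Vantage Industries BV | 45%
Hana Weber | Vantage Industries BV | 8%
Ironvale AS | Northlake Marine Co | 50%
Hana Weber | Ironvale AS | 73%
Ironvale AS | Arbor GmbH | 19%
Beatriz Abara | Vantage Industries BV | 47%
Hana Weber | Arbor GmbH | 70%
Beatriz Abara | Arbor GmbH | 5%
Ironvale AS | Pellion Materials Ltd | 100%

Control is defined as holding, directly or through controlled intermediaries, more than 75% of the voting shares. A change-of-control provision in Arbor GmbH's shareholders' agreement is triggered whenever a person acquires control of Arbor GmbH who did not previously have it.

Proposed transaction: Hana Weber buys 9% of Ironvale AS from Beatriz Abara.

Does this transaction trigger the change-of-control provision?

Yes

The purchase adds only to Hana's holdings (Beatriz's stake shrinks), so Hana is the only person who could newly come to control Arbor.
Hana's largest direct stake is 73% in Ironvale, which does not meet the threshold, so Hana controls no company.
In Arbor, Hana's side holds only 70%, not > 75%.
So before the transaction, Hana does not control Arbor.
After the purchase, Hana's direct stake in Ironvale rises to 73% + 9% = 82%, and Beatriz's stake falls to 10%.
Hana holds 82% of Ironvale, so Hana controls Ironvale.
Ironvale and Hana together hold 19% + 70% = 89% of Arbor, so Hana controls Arbor.
Hana did not control Arbor before and does after, so the clause is triggered.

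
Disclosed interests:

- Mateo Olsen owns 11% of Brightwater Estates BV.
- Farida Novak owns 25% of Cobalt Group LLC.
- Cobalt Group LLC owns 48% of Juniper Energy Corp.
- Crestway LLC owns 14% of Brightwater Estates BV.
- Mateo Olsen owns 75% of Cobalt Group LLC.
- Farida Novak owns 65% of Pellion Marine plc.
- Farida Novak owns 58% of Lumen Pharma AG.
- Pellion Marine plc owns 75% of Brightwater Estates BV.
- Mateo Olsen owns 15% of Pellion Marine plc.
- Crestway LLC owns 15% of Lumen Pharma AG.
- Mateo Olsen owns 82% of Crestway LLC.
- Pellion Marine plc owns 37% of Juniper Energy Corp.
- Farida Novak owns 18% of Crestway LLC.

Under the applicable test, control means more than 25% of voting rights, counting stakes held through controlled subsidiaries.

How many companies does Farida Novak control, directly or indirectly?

Farida holds 65% of Pellion, so Farida controls Pellion.
Pellion holds 75% of Brightwater, so Farida controls Brightwater.
Pellion holds 37% of Juniper, so Farida controls Juniper.
Farida holds 58% of Lumen, so Farida controls Lumen.
No other company's threshold is met.
Farida controls 4 companies.

4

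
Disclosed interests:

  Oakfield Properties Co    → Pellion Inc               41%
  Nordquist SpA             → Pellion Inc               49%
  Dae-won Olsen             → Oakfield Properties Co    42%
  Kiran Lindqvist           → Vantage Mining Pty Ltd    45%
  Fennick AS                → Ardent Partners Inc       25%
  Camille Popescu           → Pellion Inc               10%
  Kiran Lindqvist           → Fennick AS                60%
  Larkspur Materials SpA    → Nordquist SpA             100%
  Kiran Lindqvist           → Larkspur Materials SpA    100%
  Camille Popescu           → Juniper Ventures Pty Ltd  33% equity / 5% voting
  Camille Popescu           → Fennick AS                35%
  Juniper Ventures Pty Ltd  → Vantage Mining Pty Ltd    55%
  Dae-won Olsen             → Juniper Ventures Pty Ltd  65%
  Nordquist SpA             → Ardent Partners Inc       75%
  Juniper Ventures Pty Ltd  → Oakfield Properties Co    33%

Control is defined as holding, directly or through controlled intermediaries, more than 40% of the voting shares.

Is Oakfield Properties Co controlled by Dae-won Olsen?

Yes

Dae-won holds 65% of Juniper, so Dae-won controls Juniper.
Juniper and Dae-won together hold 33% + 42% = 75% of Oakfield, so Dae-won controls Oakfield.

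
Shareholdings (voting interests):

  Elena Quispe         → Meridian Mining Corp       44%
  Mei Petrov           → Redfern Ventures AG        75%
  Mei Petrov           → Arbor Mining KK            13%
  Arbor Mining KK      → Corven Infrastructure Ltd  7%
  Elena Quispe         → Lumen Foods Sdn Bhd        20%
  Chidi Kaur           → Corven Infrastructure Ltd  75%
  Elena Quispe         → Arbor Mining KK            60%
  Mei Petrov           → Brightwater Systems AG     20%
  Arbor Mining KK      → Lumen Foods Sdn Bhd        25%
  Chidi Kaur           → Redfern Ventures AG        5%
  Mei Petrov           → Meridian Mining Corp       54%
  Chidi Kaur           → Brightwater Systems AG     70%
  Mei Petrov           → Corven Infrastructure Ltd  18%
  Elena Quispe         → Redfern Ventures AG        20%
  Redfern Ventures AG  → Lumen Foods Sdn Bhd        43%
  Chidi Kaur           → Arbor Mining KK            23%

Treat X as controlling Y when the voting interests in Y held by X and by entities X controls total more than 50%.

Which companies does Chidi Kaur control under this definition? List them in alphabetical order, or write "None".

Chidi holds 75% of Corven, so Chidi controls Corven.
Chidi holds 70% of Brightwater, so Chidi controls Brightwater.
No other company's threshold is met.

Brightwater Systems AG, Corven Infrastructure Ltd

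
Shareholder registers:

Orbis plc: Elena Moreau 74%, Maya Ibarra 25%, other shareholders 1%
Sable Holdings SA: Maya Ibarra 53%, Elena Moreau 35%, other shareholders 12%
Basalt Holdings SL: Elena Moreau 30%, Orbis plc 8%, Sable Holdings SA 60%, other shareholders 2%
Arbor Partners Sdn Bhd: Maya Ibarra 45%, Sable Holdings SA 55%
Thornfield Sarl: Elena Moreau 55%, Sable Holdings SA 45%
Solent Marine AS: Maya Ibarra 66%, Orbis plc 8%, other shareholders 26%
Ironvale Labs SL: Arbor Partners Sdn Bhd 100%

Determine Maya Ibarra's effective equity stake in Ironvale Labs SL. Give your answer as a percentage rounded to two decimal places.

74.15%

Maya reaches Ironvale along 2 paths.
Via Arbor: 45% × 100% = 45%.
Via Sable → Arbor: 53% × 55% × 100% = 29.15%.
Total: 45% + 29.15% = 74.15%.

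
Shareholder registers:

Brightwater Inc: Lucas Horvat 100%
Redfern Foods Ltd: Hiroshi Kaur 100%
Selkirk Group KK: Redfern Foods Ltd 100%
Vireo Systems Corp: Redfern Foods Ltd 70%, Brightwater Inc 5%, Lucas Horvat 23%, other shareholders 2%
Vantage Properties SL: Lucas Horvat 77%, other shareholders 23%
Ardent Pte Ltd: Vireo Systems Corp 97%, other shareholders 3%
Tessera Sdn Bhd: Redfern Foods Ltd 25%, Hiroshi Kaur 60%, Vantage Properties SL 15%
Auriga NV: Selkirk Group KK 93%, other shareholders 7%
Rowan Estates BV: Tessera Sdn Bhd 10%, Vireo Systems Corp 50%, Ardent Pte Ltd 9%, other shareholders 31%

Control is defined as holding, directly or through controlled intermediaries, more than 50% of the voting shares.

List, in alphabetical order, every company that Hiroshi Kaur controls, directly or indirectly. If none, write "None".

Hiroshi holds 100% of Redfern, so Hiroshi controls Redfern.
Redfern holds 100% of Selkirk, so Hiroshi controls Selkirk.
Redfern holds 70% of Vireo, so Hiroshi controls Vireo.
Vireo holds 97% of Ardent, so Hiroshi controls Ardent.
Redfern and Hiroshi together hold 25% + 60% = 85% of Tessera, so Hiroshi controls Tessera.
Selkirk holds 93% of Auriga, so Hiroshi controls Auriga.
Tessera and Vireo and Ardent together hold 10% + 50% + 9% = 69% of Rowan, so Hiroshi controls Rowan.
No other company's threshold is met.

Ardent Pte Ltd, Auriga NV, Redfern Foods Ltd, Rowan Estates BV, Selkirk Group KK, Tessera Sdn Bhd, Vireo Systems Corp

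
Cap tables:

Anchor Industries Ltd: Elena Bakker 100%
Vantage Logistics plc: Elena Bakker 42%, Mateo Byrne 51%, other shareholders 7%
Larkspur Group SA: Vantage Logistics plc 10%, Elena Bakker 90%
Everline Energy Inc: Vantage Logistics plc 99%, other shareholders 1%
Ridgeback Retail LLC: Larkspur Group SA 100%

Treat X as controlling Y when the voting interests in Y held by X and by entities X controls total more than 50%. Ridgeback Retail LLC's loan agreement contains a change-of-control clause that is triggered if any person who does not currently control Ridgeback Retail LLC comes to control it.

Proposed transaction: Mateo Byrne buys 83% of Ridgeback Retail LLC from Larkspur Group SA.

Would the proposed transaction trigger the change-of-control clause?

The purchase adds only to Mateo's holdings (Larkspur's stake shrinks), so Mateo is the only person who could newly come to control Ridgeback.
Mateo holds 51% of Vantage, so Mateo controls Vantage.
Vantage holds 99% of Everline, so Mateo controls Everline.
Neither Mateo nor any entity Mateo controls holds any voting interest in Ridgeback.
So before the transaction, Mateo does not control Ridgeback.
After the purchase, Mateo holds 83% of Ridgeback directly, and Larkspur's stake falls to 17%.
Mateo holds 83% of Ridgeback, so Mateo controls Ridgeback.
Mateo did not control Ridgeback before and does after, so the clause is triggered.

Yes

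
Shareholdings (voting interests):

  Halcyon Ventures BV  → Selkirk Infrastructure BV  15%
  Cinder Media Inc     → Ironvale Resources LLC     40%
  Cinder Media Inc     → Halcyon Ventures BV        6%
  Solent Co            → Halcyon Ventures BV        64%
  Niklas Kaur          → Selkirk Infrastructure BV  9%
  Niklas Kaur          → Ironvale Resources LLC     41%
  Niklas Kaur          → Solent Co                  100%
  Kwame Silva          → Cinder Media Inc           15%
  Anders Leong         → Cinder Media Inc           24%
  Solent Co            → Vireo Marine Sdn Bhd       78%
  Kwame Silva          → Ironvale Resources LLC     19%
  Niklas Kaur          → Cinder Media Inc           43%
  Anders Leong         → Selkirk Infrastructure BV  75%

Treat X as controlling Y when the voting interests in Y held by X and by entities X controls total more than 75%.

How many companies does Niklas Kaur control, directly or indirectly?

2

Niklas holds 100% of Solent, so Niklas controls Solent.
Solent holds 78% of Vireo, so Niklas controls Vireo.
No other company's threshold is met.
Niklas controls 2 companies.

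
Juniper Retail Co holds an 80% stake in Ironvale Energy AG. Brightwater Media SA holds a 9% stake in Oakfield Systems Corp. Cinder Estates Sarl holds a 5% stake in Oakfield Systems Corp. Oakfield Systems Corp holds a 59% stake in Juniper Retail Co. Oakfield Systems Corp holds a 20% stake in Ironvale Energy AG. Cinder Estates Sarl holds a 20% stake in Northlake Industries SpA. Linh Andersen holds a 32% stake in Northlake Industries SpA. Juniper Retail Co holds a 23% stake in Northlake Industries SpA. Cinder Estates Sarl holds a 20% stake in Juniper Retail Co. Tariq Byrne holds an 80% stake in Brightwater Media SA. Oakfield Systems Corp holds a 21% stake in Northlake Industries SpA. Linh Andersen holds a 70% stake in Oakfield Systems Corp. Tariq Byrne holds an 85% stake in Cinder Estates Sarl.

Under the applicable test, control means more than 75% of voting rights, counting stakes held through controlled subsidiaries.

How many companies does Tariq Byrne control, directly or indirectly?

2

Tariq holds 85% of Cinder, so Tariq controls Cinder.
Tariq holds 80% of Brightwater, so Tariq controls Brightwater.
No other company's threshold is met.
Tariq controls 2 companies.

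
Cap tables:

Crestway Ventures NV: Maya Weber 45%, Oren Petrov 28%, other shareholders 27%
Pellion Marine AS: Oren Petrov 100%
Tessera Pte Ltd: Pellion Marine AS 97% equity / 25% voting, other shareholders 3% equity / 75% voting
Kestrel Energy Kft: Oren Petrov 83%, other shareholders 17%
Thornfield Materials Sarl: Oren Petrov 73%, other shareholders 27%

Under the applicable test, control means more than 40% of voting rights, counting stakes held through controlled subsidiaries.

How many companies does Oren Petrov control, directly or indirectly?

Oren holds 100% of Pellion, so Oren controls Pellion.
Oren holds 83% of Kestrel, so Oren controls Kestrel.
Oren holds 73% of Thornfield, so Oren controls Thornfield.
No other company's threshold is met.
Oren controls 3 companies.

3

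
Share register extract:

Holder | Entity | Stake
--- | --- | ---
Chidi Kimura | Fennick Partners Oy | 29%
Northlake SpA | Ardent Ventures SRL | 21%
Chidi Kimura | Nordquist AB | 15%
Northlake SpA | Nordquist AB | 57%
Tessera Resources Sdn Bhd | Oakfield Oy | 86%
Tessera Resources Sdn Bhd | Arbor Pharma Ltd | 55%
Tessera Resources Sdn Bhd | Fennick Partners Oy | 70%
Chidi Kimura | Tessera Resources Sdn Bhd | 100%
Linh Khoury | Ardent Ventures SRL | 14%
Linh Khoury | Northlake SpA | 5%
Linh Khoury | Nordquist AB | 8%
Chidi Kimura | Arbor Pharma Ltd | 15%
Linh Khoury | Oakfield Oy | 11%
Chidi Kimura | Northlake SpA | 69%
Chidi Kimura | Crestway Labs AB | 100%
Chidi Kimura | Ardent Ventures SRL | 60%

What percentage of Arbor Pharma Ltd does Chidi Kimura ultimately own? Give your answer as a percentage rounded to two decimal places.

70.00%

Chidi reaches Arbor along 2 paths.
Via Tessera: 100% × 55% = 55%.
Direct stake: 15% = 15%.
Total: 55% + 15% = 70%.
Rounded: 70.00%.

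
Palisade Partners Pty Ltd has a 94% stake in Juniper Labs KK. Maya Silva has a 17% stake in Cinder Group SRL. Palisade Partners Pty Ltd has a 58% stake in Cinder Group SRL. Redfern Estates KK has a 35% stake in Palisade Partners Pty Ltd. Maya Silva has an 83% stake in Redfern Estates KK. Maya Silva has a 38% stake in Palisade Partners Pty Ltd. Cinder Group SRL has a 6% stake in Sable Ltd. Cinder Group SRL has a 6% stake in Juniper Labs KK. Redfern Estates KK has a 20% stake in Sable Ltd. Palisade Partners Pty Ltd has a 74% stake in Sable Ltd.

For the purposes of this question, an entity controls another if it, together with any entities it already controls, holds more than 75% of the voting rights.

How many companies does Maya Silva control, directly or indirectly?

1

Maya holds 83% of Redfern, so Maya controls Redfern.
No other company's threshold is met.
Maya controls 1 company.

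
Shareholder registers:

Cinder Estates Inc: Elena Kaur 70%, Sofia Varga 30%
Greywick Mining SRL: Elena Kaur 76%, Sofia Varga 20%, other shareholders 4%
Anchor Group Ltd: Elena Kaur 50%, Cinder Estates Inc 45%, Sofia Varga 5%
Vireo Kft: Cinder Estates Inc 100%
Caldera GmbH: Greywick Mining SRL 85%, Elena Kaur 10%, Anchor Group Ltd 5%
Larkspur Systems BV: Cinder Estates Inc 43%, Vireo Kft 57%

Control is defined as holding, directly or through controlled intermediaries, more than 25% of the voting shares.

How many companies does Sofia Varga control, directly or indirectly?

4

Sofia holds 30% of Cinder, so Sofia controls Cinder.
Cinder and Sofia together hold 45% + 5% = 50% of Anchor, so Sofia controls Anchor.
Cinder holds 100% of Vireo, so Sofia controls Vireo.
Cinder and Vireo together hold 43% + 57% = 100% of Larkspur, so Sofia controls Larkspur.
No other company's threshold is met.
Sofia controls 4 companies.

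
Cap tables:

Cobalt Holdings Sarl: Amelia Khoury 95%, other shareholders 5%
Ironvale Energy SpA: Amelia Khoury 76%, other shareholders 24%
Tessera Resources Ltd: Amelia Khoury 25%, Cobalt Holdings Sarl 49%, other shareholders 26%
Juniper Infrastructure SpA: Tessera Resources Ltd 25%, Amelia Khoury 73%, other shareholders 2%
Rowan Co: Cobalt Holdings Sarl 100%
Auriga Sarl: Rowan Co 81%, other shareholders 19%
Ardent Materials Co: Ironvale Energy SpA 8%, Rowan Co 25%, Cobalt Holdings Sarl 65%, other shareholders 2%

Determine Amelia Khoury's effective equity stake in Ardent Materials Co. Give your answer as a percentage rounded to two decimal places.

91.58%

Amelia reaches Ardent along 3 paths.
Via Ironvale: 76% × 8% = 6.08%.
Via Cobalt → Rowan: 95% × 100% × 25% = 23.75%.
Via Cobalt: 95% × 65% = 61.75%.
Total: 6.08% + 23.75% + 61.75% = 91.58%.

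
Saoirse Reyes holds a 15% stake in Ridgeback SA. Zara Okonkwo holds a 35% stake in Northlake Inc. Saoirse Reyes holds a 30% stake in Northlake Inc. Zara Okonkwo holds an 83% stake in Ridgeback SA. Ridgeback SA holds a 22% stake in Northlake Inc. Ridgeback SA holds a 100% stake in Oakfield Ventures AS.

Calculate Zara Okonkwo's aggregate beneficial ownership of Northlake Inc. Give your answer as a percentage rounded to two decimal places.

Zara reaches Northlake along 2 paths.
Direct stake: 35% = 35%.
Via Ridgeback: 83% × 22% = 18.26%.
Total: 35% + 18.26% = 53.26%.

53.26%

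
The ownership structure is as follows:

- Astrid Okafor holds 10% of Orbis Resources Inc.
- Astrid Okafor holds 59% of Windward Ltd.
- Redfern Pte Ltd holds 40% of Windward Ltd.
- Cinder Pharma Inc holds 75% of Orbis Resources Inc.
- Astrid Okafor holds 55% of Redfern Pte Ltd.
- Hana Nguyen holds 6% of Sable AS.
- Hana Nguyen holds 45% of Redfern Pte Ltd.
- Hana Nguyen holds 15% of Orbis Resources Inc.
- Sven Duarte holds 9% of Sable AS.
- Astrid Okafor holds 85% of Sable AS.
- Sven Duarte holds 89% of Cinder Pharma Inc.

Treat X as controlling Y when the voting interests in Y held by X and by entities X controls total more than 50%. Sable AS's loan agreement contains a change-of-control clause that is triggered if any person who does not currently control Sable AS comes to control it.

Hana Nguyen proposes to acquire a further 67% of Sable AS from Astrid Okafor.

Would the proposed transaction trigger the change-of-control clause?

Yes

The purchase adds only to Hana's holdings (Astrid's stake shrinks), so Hana is the only person who could newly come to control Sable.
Hana's largest direct stake is 45% in Redfern, which does not meet the threshold, so Hana controls no company.
In Sable, Hana's side holds only 6%, not > 50%.
So before the transaction, Hana does not control Sable.
After the purchase, Hana's direct stake in Sable rises to 6% + 67% = 73%, and Astrid's stake falls to 18%.
Hana holds 73% of Sable, so Hana controls Sable.
Hana did not control Sable before and does after, so the clause is triggered.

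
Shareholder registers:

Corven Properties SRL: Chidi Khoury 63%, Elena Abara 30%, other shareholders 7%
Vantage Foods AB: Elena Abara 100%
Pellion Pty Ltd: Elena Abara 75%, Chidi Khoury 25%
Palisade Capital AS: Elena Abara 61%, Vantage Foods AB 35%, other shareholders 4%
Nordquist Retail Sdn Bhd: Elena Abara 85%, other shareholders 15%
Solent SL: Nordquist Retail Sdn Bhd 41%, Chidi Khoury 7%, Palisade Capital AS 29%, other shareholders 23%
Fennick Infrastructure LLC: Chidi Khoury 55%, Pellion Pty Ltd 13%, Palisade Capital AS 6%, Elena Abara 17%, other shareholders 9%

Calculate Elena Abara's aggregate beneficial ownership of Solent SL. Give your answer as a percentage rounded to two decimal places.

62.69%

Elena reaches Solent along 3 paths.
Via Nordquist: 85% × 41% = 34.85%.
Via Palisade: 61% × 29% = 17.69%.
Via Vantage → Palisade: 100% × 35% × 29% = 10.15%.
Total: 34.85% + 17.69% + 10.15% = 62.69%.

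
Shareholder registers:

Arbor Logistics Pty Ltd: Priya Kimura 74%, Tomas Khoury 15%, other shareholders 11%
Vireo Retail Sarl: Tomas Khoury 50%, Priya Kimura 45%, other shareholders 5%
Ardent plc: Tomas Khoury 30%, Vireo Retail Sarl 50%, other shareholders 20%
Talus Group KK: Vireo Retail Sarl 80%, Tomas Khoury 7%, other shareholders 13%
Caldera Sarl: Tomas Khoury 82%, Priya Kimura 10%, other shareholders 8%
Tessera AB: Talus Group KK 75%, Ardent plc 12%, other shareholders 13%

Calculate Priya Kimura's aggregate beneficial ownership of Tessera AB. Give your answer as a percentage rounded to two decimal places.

Priya reaches Tessera along 2 paths.
Via Vireo → Talus: 45% × 80% × 75% = 27%.
Via Vireo → Ardent: 45% × 50% × 12% = 2.7%.
Total: 27% + 2.7% = 29.7%.
Rounded: 29.70%.

29.70%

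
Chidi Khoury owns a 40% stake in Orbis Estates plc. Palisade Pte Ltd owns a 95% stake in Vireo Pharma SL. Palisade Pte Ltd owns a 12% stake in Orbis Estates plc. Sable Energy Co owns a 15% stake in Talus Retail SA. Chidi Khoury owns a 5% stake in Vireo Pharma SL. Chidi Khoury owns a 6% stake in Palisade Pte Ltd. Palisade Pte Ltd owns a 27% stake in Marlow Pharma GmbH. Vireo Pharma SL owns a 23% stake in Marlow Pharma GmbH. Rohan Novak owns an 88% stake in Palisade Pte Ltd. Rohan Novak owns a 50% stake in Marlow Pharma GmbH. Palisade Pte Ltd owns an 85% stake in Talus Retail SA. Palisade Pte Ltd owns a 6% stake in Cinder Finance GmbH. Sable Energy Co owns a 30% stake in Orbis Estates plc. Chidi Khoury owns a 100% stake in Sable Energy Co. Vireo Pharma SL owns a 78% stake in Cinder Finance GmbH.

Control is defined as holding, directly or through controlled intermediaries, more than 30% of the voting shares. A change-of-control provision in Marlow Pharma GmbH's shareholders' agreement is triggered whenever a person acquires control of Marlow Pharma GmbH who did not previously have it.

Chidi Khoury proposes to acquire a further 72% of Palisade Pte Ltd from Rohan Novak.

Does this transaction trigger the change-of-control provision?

Yes

The purchase adds only to Chidi's holdings (Rohan's stake shrinks), so Chidi is the only person who could newly come to control Marlow.
Chidi holds 100% of Sable, so Chidi controls Sable.
Chidi and Sable together hold 40% + 30% = 70% of Orbis, so Chidi controls Orbis.
Neither Chidi nor any entity Chidi controls holds any voting interest in Marlow.
So before the transaction, Chidi does not control Marlow.
After the purchase, Chidi's direct stake in Palisade rises to 6% + 72% = 78%, and Rohan's stake falls to 16%.
Chidi holds 78% of Palisade, so Chidi controls Palisade.
Chidi and Palisade together hold 5% + 95% = 100% of Vireo, so Chidi controls Vireo.
Vireo and Palisade together hold 23% + 27% = 50% of Marlow, so Chidi controls Marlow.
Chidi did not control Marlow before and does after, so the clause is triggered.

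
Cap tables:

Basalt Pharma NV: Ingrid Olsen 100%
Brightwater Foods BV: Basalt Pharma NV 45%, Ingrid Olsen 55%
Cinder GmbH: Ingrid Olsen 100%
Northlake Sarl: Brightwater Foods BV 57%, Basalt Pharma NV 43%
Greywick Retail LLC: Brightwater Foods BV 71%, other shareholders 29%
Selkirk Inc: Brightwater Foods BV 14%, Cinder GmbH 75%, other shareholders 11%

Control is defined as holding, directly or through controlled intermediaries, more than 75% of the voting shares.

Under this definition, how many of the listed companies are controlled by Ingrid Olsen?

Ingrid holds 100% of Basalt, so Ingrid controls Basalt.
Basalt and Ingrid together hold 45% + 55% = 100% of Brightwater, so Ingrid controls Brightwater.
Ingrid holds 100% of Cinder, so Ingrid controls Cinder.
Brightwater and Basalt together hold 57% + 43% = 100% of Northlake, so Ingrid controls Northlake.
Brightwater and Cinder together hold 14% + 75% = 89% of Selkirk, so Ingrid controls Selkirk.
No other company's threshold is met.
Ingrid controls 5 companies.

5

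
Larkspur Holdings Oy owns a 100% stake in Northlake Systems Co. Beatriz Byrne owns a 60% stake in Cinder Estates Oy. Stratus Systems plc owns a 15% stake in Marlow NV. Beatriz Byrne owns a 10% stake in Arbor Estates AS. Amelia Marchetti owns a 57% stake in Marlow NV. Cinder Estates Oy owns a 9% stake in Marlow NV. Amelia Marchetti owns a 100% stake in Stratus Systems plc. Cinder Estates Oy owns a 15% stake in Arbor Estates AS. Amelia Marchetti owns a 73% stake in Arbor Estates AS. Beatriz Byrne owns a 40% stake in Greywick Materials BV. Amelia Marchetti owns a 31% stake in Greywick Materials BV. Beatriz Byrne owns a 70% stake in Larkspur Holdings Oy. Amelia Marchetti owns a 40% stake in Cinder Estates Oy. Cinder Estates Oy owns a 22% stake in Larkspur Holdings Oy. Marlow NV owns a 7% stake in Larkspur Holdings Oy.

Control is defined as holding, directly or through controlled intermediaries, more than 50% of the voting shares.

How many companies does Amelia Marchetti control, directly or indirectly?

Amelia holds 100% of Stratus, so Amelia controls Stratus.
Amelia holds 73% of Arbor, so Amelia controls Arbor.
Amelia and Stratus together hold 57% + 15% = 72% of Marlow, so Amelia controls Marlow.
No other company's threshold is met.
Amelia controls 3 companies.

3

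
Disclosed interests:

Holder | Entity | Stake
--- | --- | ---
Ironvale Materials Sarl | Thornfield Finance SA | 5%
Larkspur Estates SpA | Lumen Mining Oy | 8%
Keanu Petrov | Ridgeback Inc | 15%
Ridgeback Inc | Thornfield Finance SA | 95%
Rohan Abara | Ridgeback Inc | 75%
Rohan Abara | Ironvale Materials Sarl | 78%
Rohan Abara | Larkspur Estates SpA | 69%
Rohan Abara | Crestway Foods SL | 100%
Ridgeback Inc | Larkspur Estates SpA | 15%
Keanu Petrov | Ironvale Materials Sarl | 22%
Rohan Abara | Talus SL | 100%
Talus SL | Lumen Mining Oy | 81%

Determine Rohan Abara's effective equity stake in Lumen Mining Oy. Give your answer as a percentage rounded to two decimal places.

87.42%

Rohan reaches Lumen along 3 paths.
Via Larkspur: 69% × 8% = 5.52%.
Via Ridgeback → Larkspur: 75% × 15% × 8% = 0.9%.
Via Talus: 100% × 81% = 81%.
Total: 5.52% + 0.9% + 81% = 87.42%.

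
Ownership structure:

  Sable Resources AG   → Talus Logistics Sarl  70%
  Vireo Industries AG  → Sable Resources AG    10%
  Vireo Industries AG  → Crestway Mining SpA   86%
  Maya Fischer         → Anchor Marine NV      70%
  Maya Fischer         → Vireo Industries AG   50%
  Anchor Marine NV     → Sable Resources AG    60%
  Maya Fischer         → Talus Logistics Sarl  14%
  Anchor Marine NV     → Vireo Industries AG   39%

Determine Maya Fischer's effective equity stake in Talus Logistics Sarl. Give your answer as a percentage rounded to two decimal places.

48.81%

Maya reaches Talus along 4 paths.
Via Anchor → Vireo → Sable: 70% × 39% × 10% × 70% = 1.911%.
Via Vireo → Sable: 50% × 10% × 70% = 3.5%.
Via Anchor → Sable: 70% × 60% × 70% = 29.4%.
Direct stake: 14% = 14%.
Total: 1.911% + 3.5% + 29.4% + 14% = 48.811%.
Rounded: 48.81%.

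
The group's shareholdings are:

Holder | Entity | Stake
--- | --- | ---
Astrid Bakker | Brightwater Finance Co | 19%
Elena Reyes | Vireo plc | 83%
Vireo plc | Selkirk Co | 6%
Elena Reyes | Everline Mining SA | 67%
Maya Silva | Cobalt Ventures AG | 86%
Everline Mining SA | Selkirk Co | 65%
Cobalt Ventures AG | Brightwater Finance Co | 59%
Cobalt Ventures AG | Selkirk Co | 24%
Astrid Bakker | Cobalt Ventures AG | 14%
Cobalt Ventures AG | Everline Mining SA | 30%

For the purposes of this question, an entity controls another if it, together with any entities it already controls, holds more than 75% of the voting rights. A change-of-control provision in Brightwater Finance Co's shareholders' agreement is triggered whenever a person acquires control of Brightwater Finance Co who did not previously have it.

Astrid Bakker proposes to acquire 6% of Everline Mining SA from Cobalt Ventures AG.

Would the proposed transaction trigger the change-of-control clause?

No

The purchase adds only to Astrid's holdings (Cobalt's stake shrinks), so Astrid is the only person who could newly come to control Brightwater.
Astrid's largest direct stake is 19% in Brightwater, which does not meet the threshold, so Astrid controls no company.
In Brightwater, Astrid's side holds only 19%, not > 75%.
So before the transaction, Astrid does not control Brightwater.
After the purchase, Astrid holds 6% of Everline directly, and Cobalt's stake falls to 24%.
Astrid's side now holds 6% of Everline, not > 75%, so Astrid still does not control Everline.
After the transaction, Astrid's side holds 19% of Brightwater, not > 75%, so Astrid still does not control Brightwater.
No new person acquires control, so the clause is not triggered.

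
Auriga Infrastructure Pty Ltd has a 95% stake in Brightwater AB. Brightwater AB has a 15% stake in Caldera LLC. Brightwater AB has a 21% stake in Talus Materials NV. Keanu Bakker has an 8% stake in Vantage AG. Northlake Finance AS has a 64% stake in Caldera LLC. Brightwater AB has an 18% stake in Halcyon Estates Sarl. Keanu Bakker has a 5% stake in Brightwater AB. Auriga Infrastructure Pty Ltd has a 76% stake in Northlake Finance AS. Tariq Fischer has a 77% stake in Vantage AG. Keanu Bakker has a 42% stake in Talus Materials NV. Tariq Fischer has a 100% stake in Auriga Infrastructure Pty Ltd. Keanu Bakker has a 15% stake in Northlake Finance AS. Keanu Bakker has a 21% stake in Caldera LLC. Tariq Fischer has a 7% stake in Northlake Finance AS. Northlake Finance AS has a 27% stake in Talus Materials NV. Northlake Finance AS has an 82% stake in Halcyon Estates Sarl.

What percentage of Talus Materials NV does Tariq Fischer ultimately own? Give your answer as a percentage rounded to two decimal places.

42.36%

Tariq reaches Talus along 3 paths.
Via Auriga → Northlake: 100% × 76% × 27% = 20.52%.
Via Northlake: 7% × 27% = 1.89%.
Via Auriga → Brightwater: 100% × 95% × 21% = 19.95%.
Total: 20.52% + 1.89% + 19.95% = 42.36%.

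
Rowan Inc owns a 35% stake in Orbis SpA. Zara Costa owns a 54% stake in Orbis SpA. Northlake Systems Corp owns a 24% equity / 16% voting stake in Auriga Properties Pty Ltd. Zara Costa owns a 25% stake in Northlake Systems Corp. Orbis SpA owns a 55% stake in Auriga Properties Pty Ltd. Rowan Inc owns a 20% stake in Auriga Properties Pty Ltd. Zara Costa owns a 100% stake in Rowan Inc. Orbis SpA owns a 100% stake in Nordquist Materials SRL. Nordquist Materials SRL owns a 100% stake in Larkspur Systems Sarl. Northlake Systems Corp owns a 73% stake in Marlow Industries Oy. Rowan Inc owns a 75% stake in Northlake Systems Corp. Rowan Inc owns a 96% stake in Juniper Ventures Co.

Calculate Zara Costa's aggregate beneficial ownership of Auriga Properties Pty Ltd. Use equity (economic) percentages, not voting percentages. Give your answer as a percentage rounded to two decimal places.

Zara reaches Auriga along 5 paths.
Via Rowan: 100% × 20% = 20%.
Via Orbis: 54% × 55% = 29.7%.
Via Rowan → Orbis: 100% × 35% × 55% = 19.25%.
Via Northlake: 25% × 24% = 6%.
Via Rowan → Northlake: 100% × 75% × 24% = 18%.
Total: 20% + 29.7% + 19.25% + 6% + 18% = 92.95%.

92.95%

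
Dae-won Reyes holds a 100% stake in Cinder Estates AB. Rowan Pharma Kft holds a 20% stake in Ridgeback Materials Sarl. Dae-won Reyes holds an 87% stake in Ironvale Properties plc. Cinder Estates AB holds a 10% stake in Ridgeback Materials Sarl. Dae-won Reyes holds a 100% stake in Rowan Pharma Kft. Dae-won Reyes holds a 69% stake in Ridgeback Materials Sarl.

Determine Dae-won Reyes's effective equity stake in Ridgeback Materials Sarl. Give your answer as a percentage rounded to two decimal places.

99.00%

Dae-won reaches Ridgeback along 3 paths.
Direct stake: 69% = 69%.
Via Cinder: 100% × 10% = 10%.
Via Rowan: 100% × 20% = 20%.
Total: 69% + 10% + 20% = 99%.
Rounded: 99.00%.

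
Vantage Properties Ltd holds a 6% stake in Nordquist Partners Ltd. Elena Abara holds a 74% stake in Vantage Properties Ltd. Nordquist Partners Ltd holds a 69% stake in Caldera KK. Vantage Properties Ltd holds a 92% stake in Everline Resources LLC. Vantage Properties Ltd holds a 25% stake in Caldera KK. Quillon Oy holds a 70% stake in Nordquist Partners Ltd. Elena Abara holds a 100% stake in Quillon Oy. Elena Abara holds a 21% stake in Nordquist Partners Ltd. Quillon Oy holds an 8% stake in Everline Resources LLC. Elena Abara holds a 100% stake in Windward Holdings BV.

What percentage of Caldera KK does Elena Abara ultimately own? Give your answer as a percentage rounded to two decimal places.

84.35%

Elena reaches Caldera along 4 paths.
Via Nordquist: 21% × 69% = 14.49%.
Via Quillon → Nordquist: 100% × 70% × 69% = 48.3%.
Via Vantage → Nordquist: 74% × 6% × 69% = 3.0636%.
Via Vantage: 74% × 25% = 18.5%.
Total: 14.49% + 48.3% + 3.0636% + 18.5% = 84.3536%.
Rounded: 84.35%.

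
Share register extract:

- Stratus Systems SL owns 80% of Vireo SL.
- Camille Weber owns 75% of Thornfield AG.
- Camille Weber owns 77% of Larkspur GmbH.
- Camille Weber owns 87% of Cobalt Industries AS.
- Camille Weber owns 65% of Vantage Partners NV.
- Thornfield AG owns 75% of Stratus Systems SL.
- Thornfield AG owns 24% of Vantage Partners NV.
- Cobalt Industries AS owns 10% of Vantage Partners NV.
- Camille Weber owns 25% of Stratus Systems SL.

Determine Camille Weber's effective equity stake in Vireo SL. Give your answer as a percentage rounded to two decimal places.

Camille reaches Vireo along 2 paths.
Via Stratus: 25% × 80% = 20%.
Via Thornfield → Stratus: 75% × 75% × 80% = 45%.
Total: 20% + 45% = 65%.
Rounded: 65.00%.

65.00%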